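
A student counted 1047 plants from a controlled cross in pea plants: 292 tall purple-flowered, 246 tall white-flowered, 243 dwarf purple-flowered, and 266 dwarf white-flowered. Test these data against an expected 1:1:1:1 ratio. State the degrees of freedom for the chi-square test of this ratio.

A goodness-of-fit test with 4 phenotype classes has df = 4 − 1 = 3.

3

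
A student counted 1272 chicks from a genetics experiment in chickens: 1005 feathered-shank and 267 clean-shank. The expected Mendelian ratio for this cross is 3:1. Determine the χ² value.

The 3:1 ratio has 4 parts, so with N = 1272 the expected counts are:
  feathered-shank: 1272 × 3/4 = 954
  clean-shank: 1272 × 1/4 = 318
χ² = Σ (O − E)² / E
  feathered-shank: (1005 − 954)² / 954 = 2.7264
  clean-shank: (267 − 318)² / 318 = 8.1792
χ² = 2.7264 + 8.1792 = 10.9056 ≈ 10.906

10.906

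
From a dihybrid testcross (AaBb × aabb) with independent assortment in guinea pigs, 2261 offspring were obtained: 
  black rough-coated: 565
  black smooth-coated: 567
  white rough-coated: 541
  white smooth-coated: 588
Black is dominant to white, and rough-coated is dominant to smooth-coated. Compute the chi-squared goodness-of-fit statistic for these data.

1.962

A dihybrid testcross with independent assortment gives a 1:1:1:1 ratio.
Total ratio parts = 4. Expected numbers out of 2261:
  black rough-coated: 2261 × 1/4 = 565.25
  black smooth-coated: 2261 × 1/4 = 565.25
  white rough-coated: 2261 × 1/4 = 565.25
  white smooth-coated: 2261 × 1/4 = 565.25
χ² = Σ (O − E)² / E
  black rough-coated: (565 − 565.25)² / 565.25 = 0.0001
  black smooth-coated: (567 − 565.25)² / 565.25 = 0.0054
  white rough-coated: (541 − 565.25)² / 565.25 = 1.0404
  white smooth-coated: (588 − 565.25)² / 565.25 = 0.9156
χ² = 0.0001 + 0.0054 + 1.0404 + 0.9156 = 1.9615 ≈ 1.962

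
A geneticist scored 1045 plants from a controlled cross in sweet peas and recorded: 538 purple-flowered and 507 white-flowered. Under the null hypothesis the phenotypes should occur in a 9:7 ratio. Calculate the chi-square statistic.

The 9:7 ratio has 16 parts, so with N = 1045 the expected counts are:
  purple-flowered: 1045 × 9/16 = 587.8125
  white-flowered: 1045 × 7/16 = 457.1875
χ² = Σ (O − E)² / E
  purple-flowered: (538 − 587.8125)² / 587.8125 = 4.2212
  white-flowered: (507 − 457.1875)² / 457.1875 = 5.4273
χ² = 4.2212 + 5.4273 = 9.6485 ≈ 9.649

9.649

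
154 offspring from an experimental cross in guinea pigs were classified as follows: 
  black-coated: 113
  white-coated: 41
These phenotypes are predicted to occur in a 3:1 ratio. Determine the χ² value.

0.216

Under the 3:1 hypothesis (Σ ratio = 4, N = 154):
  black-coated: 154 × 3/4 = 115.5
  white-coated: 154 × 1/4 = 38.5
χ² = Σ (O − E)² / E
  black-coated: (113 − 115.5)² / 115.5 = 0.0541
  white-coated: (41 − 38.5)² / 38.5 = 0.1623
χ² = 0.0541 + 0.1623 = 0.2164 ≈ 0.216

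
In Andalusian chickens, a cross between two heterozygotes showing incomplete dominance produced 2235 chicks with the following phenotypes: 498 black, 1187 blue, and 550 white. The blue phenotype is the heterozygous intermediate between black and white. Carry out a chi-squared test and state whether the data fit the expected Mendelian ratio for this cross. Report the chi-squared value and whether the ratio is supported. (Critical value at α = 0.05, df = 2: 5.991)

11.064; not consistent

With incomplete dominance, a heterozygote × heterozygote cross gives a 1:2:1 phenotypic ratio.
Under the 1:2:1 hypothesis (Σ ratio = 4, N = 2235):
  black: 2235 × 1/4 = 558.75
  blue: 2235 × 2/4 = 1117.5
  white: 2235 × 1/4 = 558.75
χ² = Σ (O − E)² / E
  black: (498 − 558.75)² / 558.75 = 6.6050
  blue: (1187 − 1117.5)² / 1117.5 = 4.3224
  white: (550 − 558.75)² / 558.75 = 0.1370
χ² = 6.6050 + 4.3224 + 0.1370 = 11.0644 ≈ 11.064
Degrees of freedom = 3 − 1 = 2; critical value at α = 0.05 is 5.991.
Since 11.064 > 5.991, we reject the null hypothesis — the data do not fit the 1:2:1 ratio.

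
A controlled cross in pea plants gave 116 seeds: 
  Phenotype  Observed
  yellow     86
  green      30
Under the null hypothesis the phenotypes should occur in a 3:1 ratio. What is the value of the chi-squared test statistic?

The 3:1 ratio has 4 parts, so with N = 116 the expected counts are:
  yellow: 116 × 3/4 = 87
  green: 116 × 1/4 = 29
χ² = Σ (O − E)² / E
  yellow: (86 − 87)² / 87 = 0.0115
  green: (30 − 29)² / 29 = 0.0345
χ² = 0.0115 + 0.0345 = 0.046

0.046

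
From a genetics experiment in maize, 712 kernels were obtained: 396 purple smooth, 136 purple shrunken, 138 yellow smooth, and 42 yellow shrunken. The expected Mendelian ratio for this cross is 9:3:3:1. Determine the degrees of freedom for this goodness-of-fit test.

3

A goodness-of-fit test with 4 phenotype classes has df = 4 − 1 = 3.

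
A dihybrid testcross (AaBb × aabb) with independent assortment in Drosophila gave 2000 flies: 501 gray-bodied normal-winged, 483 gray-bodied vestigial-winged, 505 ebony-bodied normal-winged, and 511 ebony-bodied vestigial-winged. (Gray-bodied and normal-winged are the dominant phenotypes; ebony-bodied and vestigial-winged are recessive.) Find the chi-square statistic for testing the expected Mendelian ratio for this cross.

0.872

A dihybrid testcross with independent assortment gives a 1:1:1:1 ratio.
The 1:1:1:1 ratio has 4 parts, so with N = 2000 the expected counts are:
  gray-bodied normal-winged: 2000 × 1/4 = 500
  gray-bodied vestigial-winged: 2000 × 1/4 = 500
  ebony-bodied normal-winged: 2000 × 1/4 = 500
  ebony-bodied vestigial-winged: 2000 × 1/4 = 500
χ² = Σ (O − E)² / E
  gray-bodied normal-winged: (501 − 500)² / 500 = 0.0020
  gray-bodied vestigial-winged: (483 − 500)² / 500 = 0.5780
  ebony-bodied normal-winged: (505 − 500)² / 500 = 0.0500
  ebony-bodied vestigial-winged: (511 − 500)² / 500 = 0.2420
χ² = 0.0020 + 0.5780 + 0.0500 + 0.2420 = 0.872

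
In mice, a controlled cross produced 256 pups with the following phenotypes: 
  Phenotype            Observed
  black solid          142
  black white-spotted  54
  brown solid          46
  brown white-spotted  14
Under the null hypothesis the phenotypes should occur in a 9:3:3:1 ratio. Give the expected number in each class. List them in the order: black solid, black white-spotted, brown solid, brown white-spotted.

The 9:3:3:1 ratio has 16 parts, so with N = 256 the expected counts are:
  black solid: 256 × 9/16 = 144
  black white-spotted: 256 × 3/16 = 48
  brown solid: 256 × 3/16 = 48
  brown white-spotted: 256 × 1/16 = 16

144, 48, 48, 16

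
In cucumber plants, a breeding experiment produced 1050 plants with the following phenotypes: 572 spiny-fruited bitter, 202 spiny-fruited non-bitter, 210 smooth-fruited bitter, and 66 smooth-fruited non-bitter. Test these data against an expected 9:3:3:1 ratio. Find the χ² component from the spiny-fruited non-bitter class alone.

0.133

Total ratio parts = 16. Expected numbers out of 1050:
  spiny-fruited bitter: 1050 × 9/16 = 590.625
  spiny-fruited non-bitter: 1050 × 3/16 = 196.875
  smooth-fruited bitter: 1050 × 3/16 = 196.875
  smooth-fruited non-bitter: 1050 × 1/16 = 65.625
Contribution of spiny-fruited non-bitter: (202 − 196.875)² / 196.875 = 0.1334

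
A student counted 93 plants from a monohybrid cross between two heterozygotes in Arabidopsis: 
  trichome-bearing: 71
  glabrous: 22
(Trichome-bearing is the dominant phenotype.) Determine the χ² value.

0.090

For a monohybrid cross between heterozygotes with complete dominance, the expected phenotypic ratio is 3:1.
The 3:1 ratio has 4 parts, so with N = 93 the expected counts are:
  trichome-bearing: 93 × 3/4 = 69.75
  glabrous: 93 × 1/4 = 23.25
χ² = Σ (O − E)² / E
  trichome-bearing: (71 − 69.75)² / 69.75 = 0.0224
  glabrous: (22 − 23.25)² / 23.25 = 0.0672
χ² = 0.0224 + 0.0672 = 0.0896 ≈ 0.090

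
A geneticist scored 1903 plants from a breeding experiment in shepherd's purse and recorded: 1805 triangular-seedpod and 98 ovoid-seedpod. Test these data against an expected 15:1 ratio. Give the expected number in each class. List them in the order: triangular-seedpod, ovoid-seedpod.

1784.0625, 118.9375

Under the 15:1 hypothesis (Σ ratio = 16, N = 1903):
  triangular-seedpod: 1903 × 15/16 = 1784.0625
  ovoid-seedpod: 1903 × 1/16 = 118.9375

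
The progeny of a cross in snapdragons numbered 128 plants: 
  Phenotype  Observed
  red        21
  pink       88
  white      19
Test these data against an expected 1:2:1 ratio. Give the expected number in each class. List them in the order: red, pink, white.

Total ratio parts = 4. Expected numbers out of 128:
  red: 128 × 1/4 = 32
  pink: 128 × 2/4 = 64
  white: 128 × 1/4 = 32

32, 64, 32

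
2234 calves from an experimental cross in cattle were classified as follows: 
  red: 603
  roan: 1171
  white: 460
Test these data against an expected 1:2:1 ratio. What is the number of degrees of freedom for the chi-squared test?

2

A goodness-of-fit test with 3 phenotype classes has df = 3 − 1 = 2.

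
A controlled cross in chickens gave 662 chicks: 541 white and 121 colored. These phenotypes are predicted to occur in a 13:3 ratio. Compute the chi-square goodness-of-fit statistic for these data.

0.097

Total ratio parts = 16. Expected numbers out of 662:
  white: 662 × 13/16 = 537.875
  colored: 662 × 3/16 = 124.125
χ² = Σ (O − E)² / E
  white: (541 − 537.875)² / 537.875 = 0.0182
  colored: (121 − 124.125)² / 124.125 = 0.0787
χ² = 0.0182 + 0.0787 = 0.0969 ≈ 0.097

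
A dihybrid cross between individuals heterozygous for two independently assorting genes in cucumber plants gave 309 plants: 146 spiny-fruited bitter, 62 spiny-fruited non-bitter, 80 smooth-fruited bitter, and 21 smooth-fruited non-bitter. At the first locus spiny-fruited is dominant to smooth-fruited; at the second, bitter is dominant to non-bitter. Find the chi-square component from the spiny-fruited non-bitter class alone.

0.285

A dihybrid F₂ with independent assortment and complete dominance at both loci gives a 9:3:3:1 phenotypic ratio.
Under the 9:3:3:1 hypothesis (Σ ratio = 16, N = 309):
  spiny-fruited bitter: 309 × 9/16 = 173.8125
  spiny-fruited non-bitter: 309 × 3/16 = 57.9375
  smooth-fruited bitter: 309 × 3/16 = 57.9375
  smooth-fruited non-bitter: 309 × 1/16 = 19.3125
Contribution of spiny-fruited non-bitter: (62 − 57.9375)² / 57.9375 = 0.2849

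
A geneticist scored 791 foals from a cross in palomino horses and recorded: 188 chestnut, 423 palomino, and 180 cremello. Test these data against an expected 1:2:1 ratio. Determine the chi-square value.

3.986

The 1:2:1 ratio has 4 parts, so with N = 791 the expected counts are:
  chestnut: 791 × 1/4 = 197.75
  palomino: 791 × 2/4 = 395.5
  cremello: 791 × 1/4 = 197.75
χ² = Σ (O − E)² / E
  chestnut: (188 − 197.75)² / 197.75 = 0.4807
  palomino: (423 − 395.5)² / 395.5 = 1.9121
  cremello: (180 − 197.75)² / 197.75 = 1.5932
χ² = 0.4807 + 1.9121 + 1.5932 = 3.986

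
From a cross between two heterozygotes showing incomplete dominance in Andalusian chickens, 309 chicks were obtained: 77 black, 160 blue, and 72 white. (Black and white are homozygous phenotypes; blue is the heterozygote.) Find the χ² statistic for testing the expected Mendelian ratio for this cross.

With incomplete dominance, a heterozygote × heterozygote cross gives a 1:2:1 phenotypic ratio.
The 1:2:1 ratio has 4 parts, so with N = 309 the expected counts are:
  black: 309 × 1/4 = 77.25
  blue: 309 × 2/4 = 154.5
  white: 309 × 1/4 = 77.25
χ² = Σ (O − E)² / E
  black: (77 − 77.25)² / 77.25 = 0.0008
  blue: (160 − 154.5)² / 154.5 = 0.1958
  white: (72 − 77.25)² / 77.25 = 0.3568
χ² = 0.0008 + 0.1958 + 0.3568 = 0.5534 ≈ 0.553

0.553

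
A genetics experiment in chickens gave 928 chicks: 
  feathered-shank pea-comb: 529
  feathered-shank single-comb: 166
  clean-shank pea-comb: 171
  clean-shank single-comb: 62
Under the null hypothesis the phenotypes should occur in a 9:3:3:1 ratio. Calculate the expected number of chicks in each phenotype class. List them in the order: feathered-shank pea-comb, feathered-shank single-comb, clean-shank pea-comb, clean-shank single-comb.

Under the 9:3:3:1 hypothesis (Σ ratio = 16, N = 928):
  feathered-shank pea-comb: 928 × 9/16 = 522
  feathered-shank single-comb: 928 × 3/16 = 174
  clean-shank pea-comb: 928 × 3/16 = 174
  clean-shank single-comb: 928 × 1/16 = 58

522, 174, 174, 58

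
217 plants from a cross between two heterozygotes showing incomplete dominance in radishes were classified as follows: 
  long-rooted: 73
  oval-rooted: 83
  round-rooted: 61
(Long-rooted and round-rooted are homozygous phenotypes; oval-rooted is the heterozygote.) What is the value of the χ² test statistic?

With incomplete dominance, a heterozygote × heterozygote cross gives a 1:2:1 phenotypic ratio.
Total ratio parts = 4. Expected numbers out of 217:
  long-rooted: 217 × 1/4 = 54.25
  oval-rooted: 217 × 2/4 = 108.5
  round-rooted: 217 × 1/4 = 54.25
χ² = Σ (O − E)² / E
  long-rooted: (73 − 54.25)² / 54.25 = 6.4804
  oval-rooted: (83 − 108.5)² / 108.5 = 5.9931
  round-rooted: (61 − 54.25)² / 54.25 = 0.8399
χ² = 6.4804 + 5.9931 + 0.8399 = 13.3134 ≈ 13.313

13.313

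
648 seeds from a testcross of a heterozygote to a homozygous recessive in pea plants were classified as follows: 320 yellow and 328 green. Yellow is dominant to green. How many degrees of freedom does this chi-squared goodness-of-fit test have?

1

A testcross of a heterozygote (Aa × aa) gives a 1:1 phenotypic ratio.
A goodness-of-fit test with 2 phenotype classes has df = 2 − 1 = 1.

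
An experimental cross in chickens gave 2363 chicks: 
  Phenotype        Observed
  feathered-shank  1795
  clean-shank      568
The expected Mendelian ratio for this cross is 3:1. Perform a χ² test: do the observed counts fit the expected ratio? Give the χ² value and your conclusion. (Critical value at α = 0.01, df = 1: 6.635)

1.168; consistent

Total ratio parts = 4. Expected numbers out of 2363:
  feathered-shank: 2363 × 3/4 = 1772.25
  clean-shank: 2363 × 1/4 = 590.75
χ² = Σ (O − E)² / E
  feathered-shank: (1795 − 1772.25)² / 1772.25 = 0.2920
  clean-shank: (568 − 590.75)² / 590.75 = 0.8761
χ² = 0.2920 + 0.8761 = 1.1681 ≈ 1.168
Degrees of freedom = 2 − 1 = 1; critical value at α = 0.01 is 6.635.
Since 1.168 < 6.635, we fail to reject the null hypothesis — the data are consistent with the 3:1 ratio.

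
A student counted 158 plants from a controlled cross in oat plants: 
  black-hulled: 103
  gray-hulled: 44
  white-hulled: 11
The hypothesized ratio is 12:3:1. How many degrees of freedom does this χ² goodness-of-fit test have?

2

A goodness-of-fit test with 3 phenotype classes has df = 3 − 1 = 2.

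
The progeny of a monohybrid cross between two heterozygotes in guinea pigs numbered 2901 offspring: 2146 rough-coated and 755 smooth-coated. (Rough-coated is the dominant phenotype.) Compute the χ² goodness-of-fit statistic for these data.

1.627

For a monohybrid cross between heterozygotes with complete dominance, the expected phenotypic ratio is 3:1.
Under the 3:1 hypothesis (Σ ratio = 4, N = 2901):
  rough-coated: 2901 × 3/4 = 2175.75
  smooth-coated: 2901 × 1/4 = 725.25
χ² = Σ (O − E)² / E
  rough-coated: (2146 − 2175.75)² / 2175.75 = 0.4068
  smooth-coated: (755 − 725.25)² / 725.25 = 1.2204
χ² = 0.4068 + 1.2204 = 1.6272 ≈ 1.627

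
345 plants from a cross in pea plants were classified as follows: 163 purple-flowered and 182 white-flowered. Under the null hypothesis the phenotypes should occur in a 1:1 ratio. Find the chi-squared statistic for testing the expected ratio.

Total ratio parts = 2. Expected numbers out of 345:
  purple-flowered: 345 × 1/2 = 172.5
  white-flowered: 345 × 1/2 = 172.5
χ² = Σ (O − E)² / E
  purple-flowered: (163 − 172.5)² / 172.5 = 0.5232
  white-flowered: (182 − 172.5)² / 172.5 = 0.5232
χ² = 0.5232 + 0.5232 = 1.0464 ≈ 1.046

1.046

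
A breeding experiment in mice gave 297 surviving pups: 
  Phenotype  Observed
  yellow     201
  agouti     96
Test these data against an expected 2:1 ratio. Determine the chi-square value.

Under the 2:1 hypothesis (Σ ratio = 3, N = 297):
  yellow: 297 × 2/3 = 198
  agouti: 297 × 1/3 = 99
χ² = Σ (O − E)² / E
  yellow: (201 − 198)² / 198 = 0.0455
  agouti: (96 − 99)² / 99 = 0.0909
χ² = 0.0455 + 0.0909 = 0.1364 ≈ 0.136

0.136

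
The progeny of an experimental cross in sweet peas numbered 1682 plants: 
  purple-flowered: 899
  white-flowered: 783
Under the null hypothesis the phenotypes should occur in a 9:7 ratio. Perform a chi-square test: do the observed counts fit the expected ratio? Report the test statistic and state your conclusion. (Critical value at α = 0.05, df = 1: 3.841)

Total ratio parts = 16. Expected numbers out of 1682:
  purple-flowered: 1682 × 9/16 = 946.125
  white-flowered: 1682 × 7/16 = 735.875
χ² = Σ (O − E)² / E
  purple-flowered: (899 − 946.125)² / 946.125 = 2.3472
  white-flowered: (783 − 735.875)² / 735.875 = 3.0179
χ² = 2.3472 + 3.0179 = 5.3651 ≈ 5.365
Degrees of freedom = 2 − 1 = 1; critical value at α = 0.05 is 3.841.
Since 5.365 > 3.841, we reject the null hypothesis — the data do not fit the 9:7 ratio.

5.365; not consistent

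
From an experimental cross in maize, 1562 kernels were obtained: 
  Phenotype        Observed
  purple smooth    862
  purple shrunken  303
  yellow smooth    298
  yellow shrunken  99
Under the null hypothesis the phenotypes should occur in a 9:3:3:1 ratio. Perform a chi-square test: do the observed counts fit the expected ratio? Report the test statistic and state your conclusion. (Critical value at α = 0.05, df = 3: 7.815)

0.774; consistent

The 9:3:3:1 ratio has 16 parts, so with N = 1562 the expected counts are:
  purple smooth: 1562 × 9/16 = 878.625
  purple shrunken: 1562 × 3/16 = 292.875
  yellow smooth: 1562 × 3/16 = 292.875
  yellow shrunken: 1562 × 1/16 = 97.625
χ² = Σ (O − E)² / E
  purple smooth: (862 − 878.625)² / 878.625 = 0.3146
  purple shrunken: (303 − 292.875)² / 292.875 = 0.3500
  yellow smooth: (298 − 292.875)² / 292.875 = 0.0897
  yellow shrunken: (99 − 97.625)² / 97.625 = 0.0194
χ² = 0.3146 + 0.3500 + 0.0897 + 0.0194 = 0.7737 ≈ 0.774
Degrees of freedom = 4 − 1 = 3; critical value at α = 0.05 is 7.815.
Since 0.774 < 7.815, we fail to reject the null hypothesis — the data are consistent with the 9:3:3:1 ratio.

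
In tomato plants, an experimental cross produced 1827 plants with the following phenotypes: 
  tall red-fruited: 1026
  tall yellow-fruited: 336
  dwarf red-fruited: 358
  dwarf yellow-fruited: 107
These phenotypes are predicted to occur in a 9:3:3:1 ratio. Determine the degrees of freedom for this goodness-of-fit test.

3

A goodness-of-fit test with 4 phenotype classes has df = 4 − 1 = 3.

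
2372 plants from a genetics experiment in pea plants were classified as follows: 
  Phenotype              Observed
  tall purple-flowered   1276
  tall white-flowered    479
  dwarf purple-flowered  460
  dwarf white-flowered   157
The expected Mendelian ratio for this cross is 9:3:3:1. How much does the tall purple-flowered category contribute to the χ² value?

2.543

Total ratio parts = 16. Expected numbers out of 2372:
  tall purple-flowered: 2372 × 9/16 = 1334.25
  tall white-flowered: 2372 × 3/16 = 444.75
  dwarf purple-flowered: 2372 × 3/16 = 444.75
  dwarf white-flowered: 2372 × 1/16 = 148.25
Contribution of tall purple-flowered: (1276 − 1334.25)² / 1334.25 = 2.5430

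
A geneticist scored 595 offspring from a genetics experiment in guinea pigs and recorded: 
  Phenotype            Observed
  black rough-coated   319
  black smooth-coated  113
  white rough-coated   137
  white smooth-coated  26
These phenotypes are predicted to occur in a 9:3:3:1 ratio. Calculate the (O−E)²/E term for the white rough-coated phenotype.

5.800

Under the 9:3:3:1 hypothesis (Σ ratio = 16, N = 595):
  black rough-coated: 595 × 9/16 = 334.6875
  black smooth-coated: 595 × 3/16 = 111.5625
  white rough-coated: 595 × 3/16 = 111.5625
  white smooth-coated: 595 × 1/16 = 37.1875
Contribution of white rough-coated: (137 − 111.5625)² / 111.5625 = 5.8000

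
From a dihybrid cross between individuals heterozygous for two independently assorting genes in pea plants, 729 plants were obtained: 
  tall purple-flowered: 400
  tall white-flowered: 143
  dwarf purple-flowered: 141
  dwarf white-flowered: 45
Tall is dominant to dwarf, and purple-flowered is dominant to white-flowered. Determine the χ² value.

A dihybrid F₂ with independent assortment and complete dominance at both loci gives a 9:3:3:1 phenotypic ratio.
The 9:3:3:1 ratio has 16 parts, so with N = 729 the expected counts are:
  tall purple-flowered: 729 × 9/16 = 410.0625
  tall white-flowered: 729 × 3/16 = 136.6875
  dwarf purple-flowered: 729 × 3/16 = 136.6875
  dwarf white-flowered: 729 × 1/16 = 45.5625
χ² = Σ (O − E)² / E
  tall purple-flowered: (400 − 410.0625)² / 410.0625 = 0.2469
  tall white-flowered: (143 − 136.6875)² / 136.6875 = 0.2915
  dwarf purple-flowered: (141 − 136.6875)² / 136.6875 = 0.1361
  dwarf white-flowered: (45 − 45.5625)² / 45.5625 = 0.0069
χ² = 0.2469 + 0.2915 + 0.1361 + 0.0069 = 0.6814 ≈ 0.681

0.681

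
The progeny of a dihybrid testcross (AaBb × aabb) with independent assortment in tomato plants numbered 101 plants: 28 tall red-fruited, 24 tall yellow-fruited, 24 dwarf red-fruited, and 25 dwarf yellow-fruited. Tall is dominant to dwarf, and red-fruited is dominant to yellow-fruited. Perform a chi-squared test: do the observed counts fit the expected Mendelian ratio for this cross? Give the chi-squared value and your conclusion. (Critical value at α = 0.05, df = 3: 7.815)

0.426; consistent

A dihybrid testcross with independent assortment gives a 1:1:1:1 ratio.
Under the 1:1:1:1 hypothesis (Σ ratio = 4, N = 101):
  tall red-fruited: 101 × 1/4 = 25.25
  tall yellow-fruited: 101 × 1/4 = 25.25
  dwarf red-fruited: 101 × 1/4 = 25.25
  dwarf yellow-fruited: 101 × 1/4 = 25.25
χ² = Σ (O − E)² / E
  tall red-fruited: (28 − 25.25)² / 25.25 = 0.2995
  tall yellow-fruited: (24 − 25.25)² / 25.25 = 0.0619
  dwarf red-fruited: (24 − 25.25)² / 25.25 = 0.0619
  dwarf yellow-fruited: (25 − 25.25)² / 25.25 = 0.0025
χ² = 0.2995 + 0.0619 + 0.0619 + 0.0025 = 0.4258 ≈ 0.426
Degrees of freedom = 4 − 1 = 3; critical value at α = 0.05 is 7.815.
Since 0.426 < 7.815, we fail to reject the null hypothesis — the data are consistent with the 1:1:1:1 ratio.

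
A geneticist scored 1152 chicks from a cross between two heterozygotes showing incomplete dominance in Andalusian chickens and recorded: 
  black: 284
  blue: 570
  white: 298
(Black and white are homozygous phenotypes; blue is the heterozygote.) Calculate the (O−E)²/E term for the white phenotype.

0.347

With incomplete dominance, a heterozygote × heterozygote cross gives a 1:2:1 phenotypic ratio.
Under the 1:2:1 hypothesis (Σ ratio = 4, N = 1152):
  black: 1152 × 1/4 = 288
  blue: 1152 × 2/4 = 576
  white: 1152 × 1/4 = 288
Contribution of white: (298 − 288)² / 288 = 0.3472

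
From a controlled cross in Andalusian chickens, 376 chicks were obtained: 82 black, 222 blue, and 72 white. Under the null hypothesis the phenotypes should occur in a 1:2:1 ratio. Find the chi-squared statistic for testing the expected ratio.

Expected counts for N = 376 under a 1:2:1 ratio (total parts = 4):
  black: 376 × 1/4 = 94
  blue: 376 × 2/4 = 188
  white: 376 × 1/4 = 94
χ² = Σ (O − E)² / E
  black: (82 − 94)² / 94 = 1.5319
  blue: (222 − 188)² / 188 = 6.1489
  white: (72 − 94)² / 94 = 5.1489
χ² = 1.5319 + 6.1489 + 5.1489 = 12.8297 ≈ 12.830

12.830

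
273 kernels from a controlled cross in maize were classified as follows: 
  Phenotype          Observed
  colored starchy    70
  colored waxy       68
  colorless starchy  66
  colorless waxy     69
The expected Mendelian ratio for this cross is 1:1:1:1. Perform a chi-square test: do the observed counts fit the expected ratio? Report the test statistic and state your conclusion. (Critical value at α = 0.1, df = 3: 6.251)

0.128; consistent

Expected counts for N = 273 under a 1:1:1:1 ratio (total parts = 4):
  colored starchy: 273 × 1/4 = 68.25
  colored waxy: 273 × 1/4 = 68.25
  colorless starchy: 273 × 1/4 = 68.25
  colorless waxy: 273 × 1/4 = 68.25
χ² = Σ (O − E)² / E
  colored starchy: (70 − 68.25)² / 68.25 = 0.0449
  colored waxy: (68 − 68.25)² / 68.25 = 0.0009
  colorless starchy: (66 − 68.25)² / 68.25 = 0.0742
  colorless waxy: (69 − 68.25)² / 68.25 = 0.0082
χ² = 0.0449 + 0.0009 + 0.0742 + 0.0082 = 0.1282 ≈ 0.128
Degrees of freedom = 4 − 1 = 3; critical value at α = 0.1 is 6.251.
Since 0.128 < 6.251, we fail to reject the null hypothesis — the data are consistent with the 1:1:1:1 ratio.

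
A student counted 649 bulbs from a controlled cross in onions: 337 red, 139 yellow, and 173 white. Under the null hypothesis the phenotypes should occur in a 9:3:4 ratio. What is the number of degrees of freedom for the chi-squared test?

2

A goodness-of-fit test with 3 phenotype classes has df = 3 − 1 = 2.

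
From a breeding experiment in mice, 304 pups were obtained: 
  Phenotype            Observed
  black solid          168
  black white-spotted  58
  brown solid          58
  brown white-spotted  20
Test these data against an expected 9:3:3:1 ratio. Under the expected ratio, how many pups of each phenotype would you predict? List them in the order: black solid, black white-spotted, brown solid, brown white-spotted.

The 9:3:3:1 ratio has 16 parts, so with N = 304 the expected counts are:
  black solid: 304 × 9/16 = 171
  black white-spotted: 304 × 3/16 = 57
  brown solid: 304 × 3/16 = 57
  brown white-spotted: 304 × 1/16 = 19

171, 57, 57, 19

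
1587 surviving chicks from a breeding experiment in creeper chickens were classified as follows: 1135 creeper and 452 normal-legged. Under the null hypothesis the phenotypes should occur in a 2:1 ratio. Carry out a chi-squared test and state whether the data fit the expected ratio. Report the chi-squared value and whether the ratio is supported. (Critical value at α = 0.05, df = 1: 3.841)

16.812; not consistent

Expected counts for N = 1587 under a 2:1 ratio (total parts = 3):
  creeper: 1587 × 2/3 = 1058
  normal-legged: 1587 × 1/3 = 529
χ² = Σ (O − E)² / E
  creeper: (1135 − 1058)² / 1058 = 5.6040
  normal-legged: (452 − 529)² / 529 = 11.2079
χ² = 5.6040 + 11.2079 = 16.8119 ≈ 16.812
Degrees of freedom = 2 − 1 = 1; critical value at α = 0.05 is 3.841.
Since 16.812 > 3.841, we reject the null hypothesis — the data do not fit the 2:1 ratio.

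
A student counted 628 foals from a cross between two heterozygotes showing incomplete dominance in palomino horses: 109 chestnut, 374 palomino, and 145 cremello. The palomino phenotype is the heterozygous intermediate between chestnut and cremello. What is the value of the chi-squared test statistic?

27.057

With incomplete dominance, a heterozygote × heterozygote cross gives a 1:2:1 phenotypic ratio.
Expected counts for N = 628 under a 1:2:1 ratio (total parts = 4):
  chestnut: 628 × 1/4 = 157
  palomino: 628 × 2/4 = 314
  cremello: 628 × 1/4 = 157
χ² = Σ (O − E)² / E
  chestnut: (109 − 157)² / 157 = 14.6752
  palomino: (374 − 314)² / 314 = 11.4650
  cremello: (145 − 157)² / 157 = 0.9172
χ² = 14.6752 + 11.4650 + 0.9172 = 27.0574 ≈ 27.057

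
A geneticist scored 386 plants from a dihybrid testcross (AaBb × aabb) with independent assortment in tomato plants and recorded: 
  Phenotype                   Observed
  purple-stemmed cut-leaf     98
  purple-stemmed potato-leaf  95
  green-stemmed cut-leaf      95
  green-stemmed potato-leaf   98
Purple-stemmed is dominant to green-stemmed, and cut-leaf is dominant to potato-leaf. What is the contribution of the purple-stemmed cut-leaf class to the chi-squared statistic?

0.023

A dihybrid testcross with independent assortment gives a 1:1:1:1 ratio.
Under the 1:1:1:1 hypothesis (Σ ratio = 4, N = 386):
  purple-stemmed cut-leaf: 386 × 1/4 = 96.5
  purple-stemmed potato-leaf: 386 × 1/4 = 96.5
  green-stemmed cut-leaf: 386 × 1/4 = 96.5
  green-stemmed potato-leaf: 386 × 1/4 = 96.5
Contribution of purple-stemmed cut-leaf: (98 − 96.5)² / 96.5 = 0.0233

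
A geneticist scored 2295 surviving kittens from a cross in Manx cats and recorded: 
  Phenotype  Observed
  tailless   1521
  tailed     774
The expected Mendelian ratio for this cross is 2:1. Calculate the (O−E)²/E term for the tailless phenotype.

Total ratio parts = 3. Expected numbers out of 2295:
  tailless: 2295 × 2/3 = 1530
  tailed: 2295 × 1/3 = 765
Contribution of tailless: (1521 − 1530)² / 1530 = 0.0529

0.053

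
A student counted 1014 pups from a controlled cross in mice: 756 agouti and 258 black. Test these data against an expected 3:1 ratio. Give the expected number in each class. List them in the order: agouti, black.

760.5, 253.5

Under the 3:1 hypothesis (Σ ratio = 4, N = 1014):
  agouti: 1014 × 3/4 = 760.5
  black: 1014 × 1/4 = 253.5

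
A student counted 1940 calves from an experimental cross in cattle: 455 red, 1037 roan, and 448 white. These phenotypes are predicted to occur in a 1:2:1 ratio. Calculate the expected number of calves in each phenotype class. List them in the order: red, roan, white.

485, 970, 485

Expected counts for N = 1940 under a 1:2:1 ratio (total parts = 4):
  red: 1940 × 1/4 = 485
  roan: 1940 × 2/4 = 970
  white: 1940 × 1/4 = 485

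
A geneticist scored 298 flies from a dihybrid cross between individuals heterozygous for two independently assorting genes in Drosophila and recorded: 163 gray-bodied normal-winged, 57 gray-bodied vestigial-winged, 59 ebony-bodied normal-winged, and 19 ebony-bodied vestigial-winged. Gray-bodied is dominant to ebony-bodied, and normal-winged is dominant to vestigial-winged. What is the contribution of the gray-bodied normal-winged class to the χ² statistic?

0.128

A dihybrid F₂ with independent assortment and complete dominance at both loci gives a 9:3:3:1 phenotypic ratio.
Under the 9:3:3:1 hypothesis (Σ ratio = 16, N = 298):
  gray-bodied normal-winged: 298 × 9/16 = 167.625
  gray-bodied vestigial-winged: 298 × 3/16 = 55.875
  ebony-bodied normal-winged: 298 × 3/16 = 55.875
  ebony-bodied vestigial-winged: 298 × 1/16 = 18.625
Contribution of gray-bodied normal-winged: (163 − 167.625)² / 167.625 = 0.1276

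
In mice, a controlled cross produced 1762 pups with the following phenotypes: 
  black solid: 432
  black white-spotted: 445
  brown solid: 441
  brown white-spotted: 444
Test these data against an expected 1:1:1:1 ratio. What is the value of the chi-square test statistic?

0.238

The 1:1:1:1 ratio has 4 parts, so with N = 1762 the expected counts are:
  black solid: 1762 × 1/4 = 440.5
  black white-spotted: 1762 × 1/4 = 440.5
  brown solid: 1762 × 1/4 = 440.5
  brown white-spotted: 1762 × 1/4 = 440.5
χ² = Σ (O − E)² / E
  black solid: (432 − 440.5)² / 440.5 = 0.1640
  black white-spotted: (445 − 440.5)² / 440.5 = 0.0460
  brown solid: (441 − 440.5)² / 440.5 = 0.0006
  brown white-spotted: (444 − 440.5)² / 440.5 = 0.0278
χ² = 0.1640 + 0.0460 + 0.0006 + 0.0278 = 0.2384 ≈ 0.238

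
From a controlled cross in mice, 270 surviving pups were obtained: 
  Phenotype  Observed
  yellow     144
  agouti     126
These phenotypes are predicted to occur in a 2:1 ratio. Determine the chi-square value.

21.600

Total ratio parts = 3. Expected numbers out of 270:
  yellow: 270 × 2/3 = 180
  agouti: 270 × 1/3 = 90
χ² = Σ (O − E)² / E
  yellow: (144 − 180)² / 180 = 7.2000
  agouti: (126 − 90)² / 90 = 14.4000
χ² = 7.2000 + 14.4000 = 21.600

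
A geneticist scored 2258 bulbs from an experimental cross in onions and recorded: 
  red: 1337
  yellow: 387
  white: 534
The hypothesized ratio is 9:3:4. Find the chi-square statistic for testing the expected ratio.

Expected counts for N = 2258 under a 9:3:4 ratio (total parts = 16):
  red: 2258 × 9/16 = 1270.125
  yellow: 2258 × 3/16 = 423.375
  white: 2258 × 4/16 = 564.5
χ² = Σ (O − E)² / E
  red: (1337 − 1270.125)² / 1270.125 = 3.5211
  yellow: (387 − 423.375)² / 423.375 = 3.1252
  white: (534 − 564.5)² / 564.5 = 1.6479
χ² = 3.5211 + 3.1252 + 1.6479 = 8.2942 ≈ 8.294

8.294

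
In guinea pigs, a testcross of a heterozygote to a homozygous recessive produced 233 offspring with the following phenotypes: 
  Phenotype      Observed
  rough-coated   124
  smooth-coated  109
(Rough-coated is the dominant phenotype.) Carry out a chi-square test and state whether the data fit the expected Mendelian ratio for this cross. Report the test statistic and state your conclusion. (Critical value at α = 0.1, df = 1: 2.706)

0.966; consistent

A testcross of a heterozygote (Aa × aa) gives a 1:1 phenotypic ratio.
The 1:1 ratio has 2 parts, so with N = 233 the expected counts are:
  rough-coated: 233 × 1/2 = 116.5
  smooth-coated: 233 × 1/2 = 116.5
χ² = Σ (O − E)² / E
  rough-coated: (124 − 116.5)² / 116.5 = 0.4828
  smooth-coated: (109 − 116.5)² / 116.5 = 0.4828
χ² = 0.4828 + 0.4828 = 0.9656 ≈ 0.966
Degrees of freedom = 2 − 1 = 1; critical value at α = 0.1 is 2.706.
Since 0.966 < 2.706, we fail to reject the null hypothesis — the data are consistent with the 1:1 ratio.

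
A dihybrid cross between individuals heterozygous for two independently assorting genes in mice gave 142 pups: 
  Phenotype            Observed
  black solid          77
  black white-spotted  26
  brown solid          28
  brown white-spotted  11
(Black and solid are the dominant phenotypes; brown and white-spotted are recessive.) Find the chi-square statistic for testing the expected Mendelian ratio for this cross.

0.698

A dihybrid F₂ with independent assortment and complete dominance at both loci gives a 9:3:3:1 phenotypic ratio.
Under the 9:3:3:1 hypothesis (Σ ratio = 16, N = 142):
  black solid: 142 × 9/16 = 79.875
  black white-spotted: 142 × 3/16 = 26.625
  brown solid: 142 × 3/16 = 26.625
  brown white-spotted: 142 × 1/16 = 8.875
χ² = Σ (O − E)² / E
  black solid: (77 − 79.875)² / 79.875 = 0.1035
  black white-spotted: (26 − 26.625)² / 26.625 = 0.0147
  brown solid: (28 − 26.625)² / 26.625 = 0.0710
  brown white-spotted: (11 − 8.875)² / 8.875 = 0.5088
χ² = 0.1035 + 0.0147 + 0.0710 + 0.5088 = 0.698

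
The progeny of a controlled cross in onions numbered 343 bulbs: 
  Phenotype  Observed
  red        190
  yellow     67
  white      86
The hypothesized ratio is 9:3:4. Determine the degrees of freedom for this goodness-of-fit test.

2

A goodness-of-fit test with 3 phenotype classes has df = 3 − 1 = 2.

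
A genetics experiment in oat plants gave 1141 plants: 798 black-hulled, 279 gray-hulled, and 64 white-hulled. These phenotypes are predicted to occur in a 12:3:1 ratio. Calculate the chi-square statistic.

Total ratio parts = 16. Expected numbers out of 1141:
  black-hulled: 1141 × 12/16 = 855.75
  gray-hulled: 1141 × 3/16 = 213.9375
  white-hulled: 1141 × 1/16 = 71.3125
χ² = Σ (O − E)² / E
  black-hulled: (798 − 855.75)² / 855.75 = 3.8972
  gray-hulled: (279 − 213.9375)² / 213.9375 = 19.7868
  white-hulled: (64 − 71.3125)² / 71.3125 = 0.7498
χ² = 3.8972 + 19.7868 + 0.7498 = 24.4338 ≈ 24.434

24.434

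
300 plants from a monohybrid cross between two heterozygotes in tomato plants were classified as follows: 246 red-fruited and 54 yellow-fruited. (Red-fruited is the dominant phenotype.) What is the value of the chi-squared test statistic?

7.840

For a monohybrid cross between heterozygotes with complete dominance, the expected phenotypic ratio is 3:1.
The 3:1 ratio has 4 parts, so with N = 300 the expected counts are:
  red-fruited: 300 × 3/4 = 225
  yellow-fruited: 300 × 1/4 = 75
χ² = Σ (O − E)² / E
  red-fruited: (246 − 225)² / 225 = 1.9600
  yellow-fruited: (54 − 75)² / 75 = 5.8800
χ² = 1.9600 + 5.8800 = 7.840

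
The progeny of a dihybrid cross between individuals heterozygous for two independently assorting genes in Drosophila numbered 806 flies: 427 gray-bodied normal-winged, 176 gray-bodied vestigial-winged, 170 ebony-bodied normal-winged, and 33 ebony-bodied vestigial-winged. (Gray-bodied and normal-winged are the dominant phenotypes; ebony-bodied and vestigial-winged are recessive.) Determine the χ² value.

A dihybrid F₂ with independent assortment and complete dominance at both loci gives a 9:3:3:1 phenotypic ratio.
Under the 9:3:3:1 hypothesis (Σ ratio = 16, N = 806):
  gray-bodied normal-winged: 806 × 9/16 = 453.375
  gray-bodied vestigial-winged: 806 × 3/16 = 151.125
  ebony-bodied normal-winged: 806 × 3/16 = 151.125
  ebony-bodied vestigial-winged: 806 × 1/16 = 50.375
χ² = Σ (O − E)² / E
  gray-bodied normal-winged: (427 − 453.375)² / 453.375 = 1.5344
  gray-bodied vestigial-winged: (176 − 151.125)² / 151.125 = 4.0944
  ebony-bodied normal-winged: (170 − 151.125)² / 151.125 = 2.3574
  ebony-bodied vestigial-winged: (33 − 50.375)² / 50.375 = 5.9929
χ² = 1.5344 + 4.0944 + 2.3574 + 5.9929 = 13.9791 ≈ 13.979

13.979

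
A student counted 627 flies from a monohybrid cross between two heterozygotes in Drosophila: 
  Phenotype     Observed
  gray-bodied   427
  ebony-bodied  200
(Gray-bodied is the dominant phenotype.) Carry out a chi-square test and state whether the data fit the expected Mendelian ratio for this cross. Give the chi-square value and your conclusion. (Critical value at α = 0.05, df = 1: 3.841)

For a monohybrid cross between heterozygotes with complete dominance, the expected phenotypic ratio is 3:1.
Under the 3:1 hypothesis (Σ ratio = 4, N = 627):
  gray-bodied: 627 × 3/4 = 470.25
  ebony-bodied: 627 × 1/4 = 156.75
χ² = Σ (O − E)² / E
  gray-bodied: (427 − 470.25)² / 470.25 = 3.9778
  ebony-bodied: (200 − 156.75)² / 156.75 = 11.9334
χ² = 3.9778 + 11.9334 = 15.9112 ≈ 15.911
Degrees of freedom = 2 − 1 = 1; critical value at α = 0.05 is 3.841.
Since 15.911 > 3.841, we reject the null hypothesis — the data do not fit the 3:1 ratio.

15.911; not consistent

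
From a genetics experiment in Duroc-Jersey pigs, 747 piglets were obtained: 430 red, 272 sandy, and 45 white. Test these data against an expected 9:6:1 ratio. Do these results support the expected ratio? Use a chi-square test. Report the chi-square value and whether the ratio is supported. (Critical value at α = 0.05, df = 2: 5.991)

Under the 9:6:1 hypothesis (Σ ratio = 16, N = 747):
  red: 747 × 9/16 = 420.1875
  sandy: 747 × 6/16 = 280.125
  white: 747 × 1/16 = 46.6875
χ² = Σ (O − E)² / E
  red: (430 − 420.1875)² / 420.1875 = 0.2291
  sandy: (272 − 280.125)² / 280.125 = 0.2357
  white: (45 − 46.6875)² / 46.6875 = 0.0610
χ² = 0.2291 + 0.2357 + 0.0610 = 0.5258 ≈ 0.526
Degrees of freedom = 3 − 1 = 2; critical value at α = 0.05 is 5.991.
Since 0.526 < 5.991, we fail to reject the null hypothesis — the data are consistent with the 9:6:1 ratio.

0.526; consistent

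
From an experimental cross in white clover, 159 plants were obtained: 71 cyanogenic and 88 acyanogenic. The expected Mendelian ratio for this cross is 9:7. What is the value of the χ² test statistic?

The 9:7 ratio has 16 parts, so with N = 159 the expected counts are:
  cyanogenic: 159 × 9/16 = 89.4375
  acyanogenic: 159 × 7/16 = 69.5625
χ² = Σ (O − E)² / E
  cyanogenic: (71 − 89.4375)² / 89.4375 = 3.8009
  acyanogenic: (88 − 69.5625)² / 69.5625 = 4.8868
χ² = 3.8009 + 4.8868 = 8.6877 ≈ 8.688

8.688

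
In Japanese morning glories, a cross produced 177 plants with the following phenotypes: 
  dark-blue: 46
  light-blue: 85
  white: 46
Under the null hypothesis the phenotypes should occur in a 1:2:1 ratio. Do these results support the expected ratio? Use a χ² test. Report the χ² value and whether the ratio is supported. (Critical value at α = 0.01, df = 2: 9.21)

0.277; consistent

Total ratio parts = 4. Expected numbers out of 177:
  dark-blue: 177 × 1/4 = 44.25
  light-blue: 177 × 2/4 = 88.5
  white: 177 × 1/4 = 44.25
χ² = Σ (O − E)² / E
  dark-blue: (46 − 44.25)² / 44.25 = 0.0692
  light-blue: (85 − 88.5)² / 88.5 = 0.1384
  white: (46 − 44.25)² / 44.25 = 0.0692
χ² = 0.0692 + 0.1384 + 0.0692 = 0.2768 ≈ 0.277
Degrees of freedom = 3 − 1 = 2; critical value at α = 0.01 is 9.21.
Since 0.277 < 9.21, we fail to reject the null hypothesis — the data are consistent with the 1:2:1 ratio.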